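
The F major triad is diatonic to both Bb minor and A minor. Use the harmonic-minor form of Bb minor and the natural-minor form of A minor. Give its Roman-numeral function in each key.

V in Bb minor; VI in A minor

The scale of Bb minor (harmonic minor) is Bb C Db Eb F Gb A; F is degree 5, and the triad built there (F-A-C) is major, so it is V.
The scale of A minor (natural minor) is A B C D E F G; F is degree 6, and the triad built there (F-A-C) is major, so it is VI.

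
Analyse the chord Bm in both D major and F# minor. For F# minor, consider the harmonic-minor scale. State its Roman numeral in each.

vi in D major; iv in F# minor

The scale of D major is D E F# G A B C#; B is degree 6, and the triad built there (B-D-F#) is minor, so it is vi.
The scale of F# minor (harmonic minor) is F# G# A B C# D E#; B is degree 4, and the triad built there (B-D-F#) is minor, so it is iv.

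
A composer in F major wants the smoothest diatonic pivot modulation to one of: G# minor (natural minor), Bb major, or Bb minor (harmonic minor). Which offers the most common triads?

Triads of F major: F (I), Gm (ii), Am (iii), Bb (IV), C (V), Dm (vi), Edim (vii°).
G# minor (natural minor) shares 0: none.
Bb major shares 4: F, Gm, Bb, Dm.
Bb minor (harmonic minor) shares 1: F.
The most common triads (4) are shared with Bb major.

Bb major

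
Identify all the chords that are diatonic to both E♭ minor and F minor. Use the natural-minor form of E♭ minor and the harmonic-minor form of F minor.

Triads in E♭ minor (natural minor): E♭ minor (i), F diminished (ii°), G♭ major (III), A♭ minor (iv), B♭ minor (v), C♭ major (VI), D♭ major (VII).
Triads in F minor (harmonic minor): F minor (i), G diminished (ii°), A♭ augmented (III+), B♭ minor (iv), C major (V), D♭ major (VI), E diminished (vii°).
Shared triads with their functions: B♭ minor (v in E♭ minor, iv in F minor); D♭ major (VII in E♭ minor, VI in F minor).

B♭m, D♭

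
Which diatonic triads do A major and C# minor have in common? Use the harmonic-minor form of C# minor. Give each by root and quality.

A, C#m, F#m

Triads in A major: A (I), Bm (ii), C#m (iii), D (IV), E (V), F#m (vi), G#dim (vii°).
Triads in C# minor (harmonic minor): C#m (i), D#dim (ii°), Eaug (III+), F#m (iv), G# (V), A (VI), B#dim (vii°).
Shared triads with their functions: A (I in A major, VI in C# minor); C#m (iii in A major, i in C# minor); F#m (vi in A major, iv in C# minor).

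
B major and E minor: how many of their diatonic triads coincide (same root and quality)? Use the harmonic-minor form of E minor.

1

Diatonic triads of B major: B (I), C♯m (ii), D♯m (iii), E (IV), F♯ (V), G♯m (vi), A♯dim (vii°).
Diatonic triads of E minor (harmonic minor): Em (i), F♯dim (ii°), Gaug (III+), Am (iv), B (V), C (VI), D♯dim (vii°).
Matching root and quality in both lists: B.
That gives 1 common triad.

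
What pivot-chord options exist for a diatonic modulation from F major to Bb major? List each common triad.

Triads in F major: F major (I), G minor (ii), A minor (iii), Bb major (IV), C major (V), D minor (vi), E diminished (vii°).
Triads in Bb major: Bb major (I), C minor (ii), D minor (iii), Eb major (IV), F major (V), G minor (vi), A diminished (vii°).
Shared triads with their functions: F major (I in F major, V in Bb major); G minor (ii in F major, vi in Bb major); Bb major (IV in F major, I in Bb major); D minor (vi in F major, iii in Bb major).

F, Gm, Bb, Dm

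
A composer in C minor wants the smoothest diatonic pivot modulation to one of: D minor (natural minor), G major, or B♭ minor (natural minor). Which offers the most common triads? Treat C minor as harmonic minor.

B♭ minor

Triads of C minor (harmonic minor): C minor (i), D diminished (ii°), E♭ augmented (III+), F minor (iv), G major (V), A♭ major (VI), B diminished (vii°).
D minor (natural minor) shares 0: none.
G major shares 1: G.
B♭ minor (natural minor) shares 2: Fm, A♭.
The most common triads (2) are shared with B♭ minor.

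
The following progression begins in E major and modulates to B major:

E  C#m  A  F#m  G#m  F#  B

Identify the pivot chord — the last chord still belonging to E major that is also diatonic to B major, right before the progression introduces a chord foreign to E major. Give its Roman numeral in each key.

G#m — iii in E major, vi in B major

Chords diatonic to E major: E, F#m, G#m, A, B, C#m, D#dim.
Reading the progression, the first chord not in that set is F#, so the modulation leaves E major there.
The chord immediately before F# is G#m, which is diatonic to both keys: iii in E major and vi in B major.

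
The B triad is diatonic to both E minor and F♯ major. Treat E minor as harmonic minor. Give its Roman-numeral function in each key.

V in E minor; IV in F♯ major

The scale of E minor (harmonic minor) is E F♯ G A B C D♯; B is degree 5, and the triad built there (B-D♯-F♯) is major, so it is V.
The scale of F♯ major is F♯ G♯ A♯ B C♯ D♯ E♯; B is degree 4, and the triad built there (B-D♯-F♯) is major, so it is IV.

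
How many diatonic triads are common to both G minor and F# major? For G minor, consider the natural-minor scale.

Diatonic triads of G minor (natural minor): Gm (i), Adim (ii°), Bb (III), Cm (iv), Dm (v), Eb (VI), F (VII).
Diatonic triads of F# major: F# (I), G#m (ii), A#m (iii), B (IV), C# (V), D#m (vi), E#dim (vii°).
No triad has the same root and quality in both keys.

0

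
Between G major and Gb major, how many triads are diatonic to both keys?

Diatonic triads of G major: G (I), Am (ii), Bm (iii), C (IV), D (V), Em (vi), F#dim (vii°).
Diatonic triads of Gb major: Gb (I), Abm (ii), Bbm (iii), Cb (IV), Db (V), Ebm (vi), Fdim (vii°).
No triad has the same root and quality in both keys.

0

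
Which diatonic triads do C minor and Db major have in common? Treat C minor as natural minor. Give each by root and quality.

Fm, Ab

Triads in C minor (natural minor): Cm (i), Ddim (ii°), Eb (III), Fm (iv), Gm (v), Ab (VI), Bb (VII).
Triads in Db major: Db (I), Ebm (ii), Fm (iii), Gb (IV), Ab (V), Bbm (vi), Cdim (vii°).
Shared triads with their functions: Fm (iv in C minor, iii in Db major); Ab (VI in C minor, V in Db major).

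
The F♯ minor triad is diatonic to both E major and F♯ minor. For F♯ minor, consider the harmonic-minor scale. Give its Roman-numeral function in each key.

ii in E major; i in F♯ minor

The scale of E major is E F♯ G♯ A B C♯ D♯; F♯ is degree 2, and the triad built there (F♯-A-C♯) is minor, so it is ii.
The scale of F♯ minor (harmonic minor) is F♯ G♯ A B C♯ D E♯; F♯ is degree 1, and the triad built there (F♯-A-C♯) is minor, so it is i.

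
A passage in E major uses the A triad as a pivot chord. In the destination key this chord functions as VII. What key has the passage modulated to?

B minor

The numeral VII denotes a major triad on scale degree 7. With A on degree 7, the tonic of the new key is B.
Degree 7 carries a major triad in natural-minor keys, so the destination is B minor.
Check: the diatonic triads of B minor (natural minor) are Bm (i), C♯dim (ii°), D (III), Em (iv), F♯m (v), G (VI), A (VII) — A is indeed VII.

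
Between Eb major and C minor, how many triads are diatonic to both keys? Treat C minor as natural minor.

7

Diatonic triads of Eb major: Eb (I), Fm (ii), Gm (iii), Ab (IV), Bb (V), Cm (vi), Ddim (vii°).
Diatonic triads of C minor (natural minor): Cm (i), Ddim (ii°), Eb (III), Fm (iv), Gm (v), Ab (VI), Bb (VII).
Matching root and quality in both lists: Eb, Fm, Gm, Ab, Bb, Cm, Ddim.
That gives 7 common triads.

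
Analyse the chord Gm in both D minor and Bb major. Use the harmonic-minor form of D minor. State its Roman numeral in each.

The scale of D minor (harmonic minor) is D E F G A Bb C#; G is degree 4, and the triad built there (G-Bb-D) is minor, so it is iv.
The scale of Bb major is Bb C D Eb F G A; G is degree 6, and the triad built there (G-Bb-D) is minor, so it is vi.

iv in D minor; vi in Bb major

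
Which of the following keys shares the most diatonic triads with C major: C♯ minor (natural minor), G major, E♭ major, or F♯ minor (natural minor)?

G major

Triads of C major: C (I), Dm (ii), Em (iii), F (IV), G (V), Am (vi), Bdim (vii°).
C♯ minor (natural minor) shares 0: none.
G major shares 4: C, Em, G, Am.
E♭ major shares 0: none.
F♯ minor (natural minor) shares 0: none.
The most common triads (4) are shared with G major.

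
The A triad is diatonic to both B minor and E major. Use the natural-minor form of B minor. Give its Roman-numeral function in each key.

The scale of B minor (natural minor) is B C# D E F# G A; A is degree 7, and the triad built there (A-C#-E) is major, so it is VII.
The scale of E major is E F# G# A B C# D#; A is degree 4, and the triad built there (A-C#-E) is major, so it is IV.

VII in B minor; IV in E major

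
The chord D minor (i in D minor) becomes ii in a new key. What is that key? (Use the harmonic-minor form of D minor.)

C major

The numeral ii denotes a minor triad on scale degree 2. With D on degree 2, the tonic of the new key is C.
Degree 2 carries a minor triad in major keys, so the destination is C major.
Check: the diatonic triads of C major are C (I), Dm (ii), Em (iii), F (IV), G (V), Am (vi), Bdim (vii°) — D minor is indeed ii.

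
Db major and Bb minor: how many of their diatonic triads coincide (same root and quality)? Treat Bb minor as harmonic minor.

4

Diatonic triads of Db major: Db major (I), Eb minor (ii), F minor (iii), Gb major (IV), Ab major (V), Bb minor (vi), C diminished (vii°).
Diatonic triads of Bb minor (harmonic minor): Bb minor (i), C diminished (ii°), Db augmented (III+), Eb minor (iv), F major (V), Gb major (VI), A diminished (vii°).
Matching root and quality in both lists: Eb minor, Gb major, Bb minor, C diminished.
That gives 4 common triads.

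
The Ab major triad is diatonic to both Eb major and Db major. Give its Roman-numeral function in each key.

IV in Eb major; V in Db major

The scale of Eb major is Eb F G Ab Bb C D; Ab is degree 4, and the triad built there (Ab-C-Eb) is major, so it is IV.
The scale of Db major is Db Eb F Gb Ab Bb C; Ab is degree 5, and the triad built there (Ab-C-Eb) is major, so it is V.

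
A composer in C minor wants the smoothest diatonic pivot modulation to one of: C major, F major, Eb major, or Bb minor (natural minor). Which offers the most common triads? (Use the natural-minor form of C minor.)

Eb major

Triads of C minor (natural minor): Cm (i), Ddim (ii°), Eb (III), Fm (iv), Gm (v), Ab (VI), Bb (VII).
C major shares 0: none.
F major shares 2: Gm, Bb.
Eb major shares 7: Cm, Ddim, Eb, Fm, Gm, Ab, Bb.
Bb minor (natural minor) shares 2: Fm, Ab.
The most common triads (7) are shared with Eb major.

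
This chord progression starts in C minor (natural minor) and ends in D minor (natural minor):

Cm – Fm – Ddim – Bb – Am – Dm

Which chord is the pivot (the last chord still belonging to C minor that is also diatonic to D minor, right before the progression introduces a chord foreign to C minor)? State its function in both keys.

Bb — VII in C minor, VI in D minor

Chords diatonic to C minor: Cm, Ddim, Eb, Fm, Gm, Ab, Bb.
Reading the progression, the first chord not in that set is Am, so the modulation leaves C minor there.
The chord immediately before Am is Bb, which is diatonic to both keys: VII in C minor and VI in D minor.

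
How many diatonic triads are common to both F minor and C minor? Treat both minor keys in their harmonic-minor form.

Diatonic triads of F minor (harmonic minor): F minor (i), G diminished (ii°), Ab augmented (III+), Bb minor (iv), C major (V), Db major (VI), E diminished (vii°).
Diatonic triads of C minor (harmonic minor): C minor (i), D diminished (ii°), Eb augmented (III+), F minor (iv), G major (V), Ab major (VI), B diminished (vii°).
Matching root and quality in both lists: F minor.
That gives 1 common triad.

1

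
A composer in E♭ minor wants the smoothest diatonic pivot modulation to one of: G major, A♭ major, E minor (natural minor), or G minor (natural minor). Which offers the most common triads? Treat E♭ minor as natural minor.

Triads of E♭ minor (natural minor): E♭m (i), Fdim (ii°), G♭ (III), A♭m (iv), B♭m (v), C♭ (VI), D♭ (VII).
G major shares 0: none.
A♭ major shares 2: B♭m, D♭.
E minor (natural minor) shares 0: none.
G minor (natural minor) shares 0: none.
The most common triads (2) are shared with A♭ major.

A♭ major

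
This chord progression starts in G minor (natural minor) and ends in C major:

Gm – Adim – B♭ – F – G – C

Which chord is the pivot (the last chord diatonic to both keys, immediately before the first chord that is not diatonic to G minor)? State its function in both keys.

F — VII in G minor, IV in C major

Chords diatonic to G minor: Gm, Adim, B♭, Cm, Dm, E♭, F.
Reading the progression, the first chord not in that set is G, so the modulation leaves G minor there.
The chord immediately before G is F, which is diatonic to both keys: VII in G minor and IV in C major.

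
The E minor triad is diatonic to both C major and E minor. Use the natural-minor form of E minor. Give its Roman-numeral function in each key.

iii in C major; i in E minor

The scale of C major is C D E F G A B; E is degree 3, and the triad built there (E-G-B) is minor, so it is iii.
The scale of E minor (natural minor) is E F# G A B C D; E is degree 1, and the triad built there (E-G-B) is minor, so it is i.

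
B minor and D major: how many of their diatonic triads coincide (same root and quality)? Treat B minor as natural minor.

Diatonic triads of B minor (natural minor): Bm (i), C#dim (ii°), D (III), Em (iv), F#m (v), G (VI), A (VII).
Diatonic triads of D major: D (I), Em (ii), F#m (iii), G (IV), A (V), Bm (vi), C#dim (vii°).
Matching root and quality in both lists: Bm, C#dim, D, Em, F#m, G, A.
That gives 7 common triads.

7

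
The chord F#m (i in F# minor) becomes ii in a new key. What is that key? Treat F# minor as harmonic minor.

E major

The numeral ii denotes a minor triad on scale degree 2. With F# on degree 2, the tonic of the new key is E.
Degree 2 carries a minor triad in major keys, so the destination is E major.
Check: the diatonic triads of E major are E (I), F#m (ii), G#m (iii), A (IV), B (V), C#m (vi), D#dim (vii°) — F#m is indeed ii.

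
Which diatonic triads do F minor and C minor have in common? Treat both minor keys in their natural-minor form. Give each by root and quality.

Fm, A♭, Cm, E♭

Triads in F minor (natural minor): Fm (i), Gdim (ii°), A♭ (III), B♭m (iv), Cm (v), D♭ (VI), E♭ (VII).
Triads in C minor (natural minor): Cm (i), Ddim (ii°), E♭ (III), Fm (iv), Gm (v), A♭ (VI), B♭ (VII).
Shared triads with their functions: Fm (i in F minor, iv in C minor); A♭ (III in F minor, VI in C minor); Cm (v in F minor, i in C minor); E♭ (VII in F minor, III in C minor).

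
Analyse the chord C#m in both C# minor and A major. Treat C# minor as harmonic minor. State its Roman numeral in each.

The scale of C# minor (harmonic minor) is C# D# E F# G# A B#; C# is degree 1, and the triad built there (C#-E-G#) is minor, so it is i.
The scale of A major is A B C# D E F# G#; C# is degree 3, and the triad built there (C#-E-G#) is minor, so it is iii.

i in C# minor; iii in A major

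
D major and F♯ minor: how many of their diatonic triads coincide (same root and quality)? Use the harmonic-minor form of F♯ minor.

Diatonic triads of D major: D (I), Em (ii), F♯m (iii), G (IV), A (V), Bm (vi), C♯dim (vii°).
Diatonic triads of F♯ minor (harmonic minor): F♯m (i), G♯dim (ii°), Aaug (III+), Bm (iv), C♯ (V), D (VI), E♯dim (vii°).
Matching root and quality in both lists: D, F♯m, Bm.
That gives 3 common triads.

3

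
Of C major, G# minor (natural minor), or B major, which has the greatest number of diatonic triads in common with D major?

C major

Triads of D major: D major (I), E minor (ii), F# minor (iii), G major (IV), A major (V), B minor (vi), C# diminished (vii°).
C major shares 2: Em, G.
G# minor (natural minor) shares 0: none.
B major shares 0: none.
The most common triads (2) are shared with C major.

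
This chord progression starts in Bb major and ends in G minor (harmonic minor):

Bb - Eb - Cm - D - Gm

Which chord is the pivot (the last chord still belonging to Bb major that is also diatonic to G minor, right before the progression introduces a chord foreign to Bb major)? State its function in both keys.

Cm — ii in Bb major, iv in G minor

Chords diatonic to Bb major: Bb, Cm, Dm, Eb, F, Gm, Adim.
Reading the progression, the first chord not in that set is D, so the modulation leaves Bb major there.
The chord immediately before D is Cm, which is diatonic to both keys: ii in Bb major and iv in G minor.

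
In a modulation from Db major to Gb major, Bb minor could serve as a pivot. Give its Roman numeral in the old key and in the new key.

vi in Db major; iii in Gb major

The scale of Db major is Db Eb F Gb Ab Bb C; Bb is degree 6, and the triad built there (Bb-Db-F) is minor, so it is vi.
The scale of Gb major is Gb Ab Bb Cb Db Eb F; Bb is degree 3, and the triad built there (Bb-Db-F) is minor, so it is iii.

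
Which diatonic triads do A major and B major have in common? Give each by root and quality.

C#m, E

Triads in A major: A major (I), B minor (ii), C# minor (iii), D major (IV), E major (V), F# minor (vi), G# diminished (vii°).
Triads in B major: B major (I), C# minor (ii), D# minor (iii), E major (IV), F# major (V), G# minor (vi), A# diminished (vii°).
Shared triads with their functions: C# minor (iii in A major, ii in B major); E major (V in A major, IV in B major).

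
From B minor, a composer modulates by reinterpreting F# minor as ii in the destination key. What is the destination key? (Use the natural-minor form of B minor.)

E major

The numeral ii denotes a minor triad on scale degree 2. With F# on degree 2, the tonic of the new key is E.
Degree 2 carries a minor triad in major keys, so the destination is E major.
Check: the diatonic triads of E major are E (I), F#m (ii), G#m (iii), A (IV), B (V), C#m (vi), D#dim (vii°) — F# minor is indeed ii.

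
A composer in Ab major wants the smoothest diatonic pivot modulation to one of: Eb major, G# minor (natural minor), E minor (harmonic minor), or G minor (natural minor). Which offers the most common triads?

Triads of Ab major: Ab (I), Bbm (ii), Cm (iii), Db (IV), Eb (V), Fm (vi), Gdim (vii°).
Eb major shares 4: Ab, Cm, Eb, Fm.
G# minor (natural minor) shares 0: none.
E minor (harmonic minor) shares 0: none.
G minor (natural minor) shares 2: Cm, Eb.
The most common triads (4) are shared with Eb major.

Eb major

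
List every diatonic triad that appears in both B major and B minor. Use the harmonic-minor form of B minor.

F#, A#dim

Triads in B major: B (I), C#m (ii), D#m (iii), E (IV), F# (V), G#m (vi), A#dim (vii°).
Triads in B minor (harmonic minor): Bm (i), C#dim (ii°), Daug (III+), Em (iv), F# (V), G (VI), A#dim (vii°).
Shared triads with their functions: F# (V in B major, V in B minor); A#dim (vii° in B major, vii° in B minor).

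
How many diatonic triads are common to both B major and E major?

4

Diatonic triads of B major: B (I), C#m (ii), D#m (iii), E (IV), F# (V), G#m (vi), A#dim (vii°).
Diatonic triads of E major: E (I), F#m (ii), G#m (iii), A (IV), B (V), C#m (vi), D#dim (vii°).
Matching root and quality in both lists: B, C#m, E, G#m.
That gives 4 common triads.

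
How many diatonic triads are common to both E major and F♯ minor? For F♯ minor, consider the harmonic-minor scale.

Diatonic triads of E major: E (I), F♯m (ii), G♯m (iii), A (IV), B (V), C♯m (vi), D♯dim (vii°).
Diatonic triads of F♯ minor (harmonic minor): F♯m (i), G♯dim (ii°), Aaug (III+), Bm (iv), C♯ (V), D (VI), E♯dim (vii°).
Matching root and quality in both lists: F♯m.
That gives 1 common triad.

1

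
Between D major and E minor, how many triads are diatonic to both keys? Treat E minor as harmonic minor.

Diatonic triads of D major: D major (I), E minor (ii), F# minor (iii), G major (IV), A major (V), B minor (vi), C# diminished (vii°).
Diatonic triads of E minor (harmonic minor): E minor (i), F# diminished (ii°), G augmented (III+), A minor (iv), B major (V), C major (VI), D# diminished (vii°).
Matching root and quality in both lists: E minor.
That gives 1 common triad.

1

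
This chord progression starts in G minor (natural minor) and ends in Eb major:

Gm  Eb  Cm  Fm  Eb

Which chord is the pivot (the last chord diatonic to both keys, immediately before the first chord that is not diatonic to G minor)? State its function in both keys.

Chords diatonic to G minor: Gm, Adim, Bb, Cm, Dm, Eb, F.
Reading the progression, the first chord not in that set is Fm, so the modulation leaves G minor there.
The chord immediately before Fm is Cm, which is diatonic to both keys: iv in G minor and vi in Eb major.

Cm — iv in G minor, vi in Eb major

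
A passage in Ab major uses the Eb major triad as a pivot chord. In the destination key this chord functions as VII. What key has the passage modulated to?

The numeral VII denotes a major triad on scale degree 7. With Eb on degree 7, the tonic of the new key is F.
Degree 7 carries a major triad in natural-minor keys, so the destination is F minor.
Check: the diatonic triads of F minor (natural minor) are Fm (i), Gdim (ii°), Ab (III), Bbm (iv), Cm (v), Db (VI), Eb (VII) — Eb major is indeed VII.

F minor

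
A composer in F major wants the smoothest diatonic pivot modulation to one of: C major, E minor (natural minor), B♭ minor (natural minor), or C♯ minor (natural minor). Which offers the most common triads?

Triads of F major: F (I), Gm (ii), Am (iii), B♭ (IV), C (V), Dm (vi), Edim (vii°).
C major shares 4: F, Am, C, Dm.
E minor (natural minor) shares 2: Am, C.
B♭ minor (natural minor) shares 0: none.
C♯ minor (natural minor) shares 0: none.
The most common triads (4) are shared with C major.

C major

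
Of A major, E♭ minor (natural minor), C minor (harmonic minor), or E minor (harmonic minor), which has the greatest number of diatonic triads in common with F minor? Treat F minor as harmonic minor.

E♭ minor

Triads of F minor (harmonic minor): Fm (i), Gdim (ii°), A♭aug (III+), B♭m (iv), C (V), D♭ (VI), Edim (vii°).
A major shares 0: none.
E♭ minor (natural minor) shares 2: B♭m, D♭.
C minor (harmonic minor) shares 1: Fm.
E minor (harmonic minor) shares 1: C.
The most common triads (2) are shared with E♭ minor.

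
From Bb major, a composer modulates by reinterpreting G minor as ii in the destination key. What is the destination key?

The numeral ii denotes a minor triad on scale degree 2. With G on degree 2, the tonic of the new key is F.
Degree 2 carries a minor triad in major keys, so the destination is F major.
Check: the diatonic triads of F major are F (I), Gm (ii), Am (iii), Bb (IV), C (V), Dm (vi), Edim (vii°) — G minor is indeed ii.

F major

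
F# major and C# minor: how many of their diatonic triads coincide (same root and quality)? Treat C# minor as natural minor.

Diatonic triads of F# major: F# major (I), G# minor (ii), A# minor (iii), B major (IV), C# major (V), D# minor (vi), E# diminished (vii°).
Diatonic triads of C# minor (natural minor): C# minor (i), D# diminished (ii°), E major (III), F# minor (iv), G# minor (v), A major (VI), B major (VII).
Matching root and quality in both lists: G# minor, B major.
That gives 2 common triads.

2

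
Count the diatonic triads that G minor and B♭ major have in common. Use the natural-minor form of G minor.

Diatonic triads of G minor (natural minor): G minor (i), A diminished (ii°), B♭ major (III), C minor (iv), D minor (v), E♭ major (VI), F major (VII).
Diatonic triads of B♭ major: B♭ major (I), C minor (ii), D minor (iii), E♭ major (IV), F major (V), G minor (vi), A diminished (vii°).
Matching root and quality in both lists: G minor, A diminished, B♭ major, C minor, D minor, E♭ major, F major.
That gives 7 common triads.

7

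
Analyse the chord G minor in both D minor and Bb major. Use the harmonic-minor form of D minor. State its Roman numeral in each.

The scale of D minor (harmonic minor) is D E F G A Bb C#; G is degree 4, and the triad built there (G-Bb-D) is minor, so it is iv.
The scale of Bb major is Bb C D Eb F G A; G is degree 6, and the triad built there (G-Bb-D) is minor, so it is vi.

iv in D minor; vi in Bb major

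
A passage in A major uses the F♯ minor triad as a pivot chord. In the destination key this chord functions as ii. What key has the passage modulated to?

E major

The numeral ii denotes a minor triad on scale degree 2. With F♯ on degree 2, the tonic of the new key is E.
Degree 2 carries a minor triad in major keys, so the destination is E major.
Check: the diatonic triads of E major are E (I), F♯m (ii), G♯m (iii), A (IV), B (V), C♯m (vi), D♯dim (vii°) — F♯ minor is indeed ii.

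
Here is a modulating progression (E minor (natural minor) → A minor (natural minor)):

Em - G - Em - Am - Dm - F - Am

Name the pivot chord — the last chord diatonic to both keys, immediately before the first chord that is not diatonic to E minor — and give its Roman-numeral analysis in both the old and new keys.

Chords diatonic to E minor: Em, F#dim, G, Am, Bm, C, D.
Reading the progression, the first chord not in that set is Dm, so the modulation leaves E minor there.
The chord immediately before Dm is Am, which is diatonic to both keys: iv in E minor and i in A minor.

Am — iv in E minor, i in A minor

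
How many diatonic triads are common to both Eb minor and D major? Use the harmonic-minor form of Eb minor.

Diatonic triads of Eb minor (harmonic minor): Eb minor (i), F diminished (ii°), Gb augmented (III+), Ab minor (iv), Bb major (V), Cb major (VI), D diminished (vii°).
Diatonic triads of D major: D major (I), E minor (ii), F# minor (iii), G major (IV), A major (V), B minor (vi), C# diminished (vii°).
No triad has the same root and quality in both keys.

0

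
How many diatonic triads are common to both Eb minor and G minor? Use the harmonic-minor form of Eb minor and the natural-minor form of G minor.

1

Diatonic triads of Eb minor (harmonic minor): Eb minor (i), F diminished (ii°), Gb augmented (III+), Ab minor (iv), Bb major (V), Cb major (VI), D diminished (vii°).
Diatonic triads of G minor (natural minor): G minor (i), A diminished (ii°), Bb major (III), C minor (iv), D minor (v), Eb major (VI), F major (VII).
Matching root and quality in both lists: Bb major.
That gives 1 common triad.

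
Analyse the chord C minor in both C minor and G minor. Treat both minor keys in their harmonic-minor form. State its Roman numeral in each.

The scale of C minor (harmonic minor) is C D Eb F G Ab B; C is degree 1, and the triad built there (C-Eb-G) is minor, so it is i.
The scale of G minor (harmonic minor) is G A Bb C D Eb F#; C is degree 4, and the triad built there (C-Eb-G) is minor, so it is iv.

i in C minor; iv in G minor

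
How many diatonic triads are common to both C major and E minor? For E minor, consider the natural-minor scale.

4

Diatonic triads of C major: C (I), Dm (ii), Em (iii), F (IV), G (V), Am (vi), Bdim (vii°).
Diatonic triads of E minor (natural minor): Em (i), F#dim (ii°), G (III), Am (iv), Bm (v), C (VI), D (VII).
Matching root and quality in both lists: C, Em, G, Am.
That gives 4 common triads.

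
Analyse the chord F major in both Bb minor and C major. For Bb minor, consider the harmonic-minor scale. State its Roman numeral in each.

The scale of Bb minor (harmonic minor) is Bb C Db Eb F Gb A; F is degree 5, and the triad built there (F-A-C) is major, so it is V.
The scale of C major is C D E F G A B; F is degree 4, and the triad built there (F-A-C) is major, so it is IV.

V in Bb minor; IV in C major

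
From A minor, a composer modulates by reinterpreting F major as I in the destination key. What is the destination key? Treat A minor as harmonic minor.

F major

The numeral I denotes a major triad on scale degree 1. With F on degree 1, the tonic of the new key is F.
Degree 1 carries a major triad in major keys, so the destination is F major.
Check: the diatonic triads of F major are F (I), Gm (ii), Am (iii), Bb (IV), C (V), Dm (vi), Edim (vii°) — F major is indeed I.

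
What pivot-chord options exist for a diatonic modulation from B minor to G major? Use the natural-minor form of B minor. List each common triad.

Triads in B minor (natural minor): Bm (i), C#dim (ii°), D (III), Em (iv), F#m (v), G (VI), A (VII).
Triads in G major: G (I), Am (ii), Bm (iii), C (IV), D (V), Em (vi), F#dim (vii°).
Shared triads with their functions: Bm (i in B minor, iii in G major); D (III in B minor, V in G major); Em (iv in B minor, vi in G major); G (VI in B minor, I in G major).

Bm, D, Em, G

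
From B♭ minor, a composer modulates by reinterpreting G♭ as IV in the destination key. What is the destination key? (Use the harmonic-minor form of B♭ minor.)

D♭ major

The numeral IV denotes a major triad on scale degree 4. With G♭ on degree 4, the tonic of the new key is D♭.
Degree 4 carries a major triad in major keys, so the destination is D♭ major.
Check: the diatonic triads of D♭ major are D♭ (I), E♭m (ii), Fm (iii), G♭ (IV), A♭ (V), B♭m (vi), Cdim (vii°) — G♭ is indeed IV.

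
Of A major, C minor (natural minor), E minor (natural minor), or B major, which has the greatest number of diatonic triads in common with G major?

E minor

Triads of G major: G (I), Am (ii), Bm (iii), C (IV), D (V), Em (vi), F♯dim (vii°).
A major shares 2: Bm, D.
C minor (natural minor) shares 0: none.
E minor (natural minor) shares 7: G, Am, Bm, C, D, Em, F♯dim.
B major shares 0: none.
The most common triads (7) are shared with E minor.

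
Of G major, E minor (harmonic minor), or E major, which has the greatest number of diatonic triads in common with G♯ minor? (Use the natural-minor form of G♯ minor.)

E major

Triads of G♯ minor (natural minor): G♯ minor (i), A♯ diminished (ii°), B major (III), C♯ minor (iv), D♯ minor (v), E major (VI), F♯ major (VII).
G major shares 0: none.
E minor (harmonic minor) shares 1: B.
E major shares 4: G♯m, B, C♯m, E.
The most common triads (4) are shared with E major.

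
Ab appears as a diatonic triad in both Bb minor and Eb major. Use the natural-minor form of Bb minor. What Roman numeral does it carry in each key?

The scale of Bb minor (natural minor) is Bb C Db Eb F Gb Ab; Ab is degree 7, and the triad built there (Ab-C-Eb) is major, so it is VII.
The scale of Eb major is Eb F G Ab Bb C D; Ab is degree 4, and the triad built there (Ab-C-Eb) is major, so it is IV.

VII in Bb minor; IV in Eb major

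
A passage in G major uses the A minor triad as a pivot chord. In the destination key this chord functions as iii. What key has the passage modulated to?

F major

The numeral iii denotes a minor triad on scale degree 3. With A on degree 3, the tonic of the new key is F.
Degree 3 carries a minor triad in major keys, so the destination is F major.
Check: the diatonic triads of F major are F (I), Gm (ii), Am (iii), Bb (IV), C (V), Dm (vi), Edim (vii°) — A minor is indeed iii.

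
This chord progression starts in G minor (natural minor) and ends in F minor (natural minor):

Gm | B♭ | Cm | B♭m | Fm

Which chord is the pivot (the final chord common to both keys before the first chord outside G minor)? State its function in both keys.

Chords diatonic to G minor: Gm, Adim, B♭, Cm, Dm, E♭, F.
Reading the progression, the first chord not in that set is B♭m, so the modulation leaves G minor there.
The chord immediately before B♭m is Cm, which is diatonic to both keys: iv in G minor and v in F minor.

Cm — iv in G minor, v in F minor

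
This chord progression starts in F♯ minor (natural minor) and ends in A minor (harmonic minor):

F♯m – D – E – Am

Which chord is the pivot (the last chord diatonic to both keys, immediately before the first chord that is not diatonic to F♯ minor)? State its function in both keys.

E — VII in F♯ minor, V in A minor

Chords diatonic to F♯ minor: F♯m, G♯dim, A, Bm, C♯m, D, E.
Reading the progression, the first chord not in that set is Am, so the modulation leaves F♯ minor there.
The chord immediately before Am is E, which is diatonic to both keys: VII in F♯ minor and V in A minor.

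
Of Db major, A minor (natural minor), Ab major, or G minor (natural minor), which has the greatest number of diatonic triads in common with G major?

Triads of G major: G major (I), A minor (ii), B minor (iii), C major (IV), D major (V), E minor (vi), F# diminished (vii°).
Db major shares 0: none.
A minor (natural minor) shares 4: G, Am, C, Em.
Ab major shares 0: none.
G minor (natural minor) shares 0: none.
The most common triads (4) are shared with A minor.

A minor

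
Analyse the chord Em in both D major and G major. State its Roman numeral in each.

The scale of D major is D E F# G A B C#; E is degree 2, and the triad built there (E-G-B) is minor, so it is ii.
The scale of G major is G A B C D E F#; E is degree 6, and the triad built there (E-G-B) is minor, so it is vi.

ii in D major; vi in G major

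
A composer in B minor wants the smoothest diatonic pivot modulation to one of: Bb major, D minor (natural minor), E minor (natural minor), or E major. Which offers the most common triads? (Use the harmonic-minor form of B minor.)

E minor

Triads of B minor (harmonic minor): B minor (i), C# diminished (ii°), D augmented (III+), E minor (iv), F# major (V), G major (VI), A# diminished (vii°).
Bb major shares 0: none.
D minor (natural minor) shares 0: none.
E minor (natural minor) shares 3: Bm, Em, G.
E major shares 0: none.
The most common triads (3) are shared with E minor.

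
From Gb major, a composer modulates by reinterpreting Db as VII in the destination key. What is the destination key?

Eb minor

The numeral VII denotes a major triad on scale degree 7. With Db on degree 7, the tonic of the new key is Eb.
Degree 7 carries a major triad in natural-minor keys, so the destination is Eb minor.
Check: the diatonic triads of Eb minor (natural minor) are Ebm (i), Fdim (ii°), Gb (III), Abm (iv), Bbm (v), Cb (VI), Db (VII) — Db is indeed VII.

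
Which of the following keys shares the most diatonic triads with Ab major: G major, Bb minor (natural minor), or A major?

Triads of Ab major: Ab major (I), Bb minor (ii), C minor (iii), Db major (IV), Eb major (V), F minor (vi), G diminished (vii°).
G major shares 0: none.
Bb minor (natural minor) shares 4: Ab, Bbm, Db, Fm.
A major shares 0: none.
The most common triads (4) are shared with Bb minor.

Bb minor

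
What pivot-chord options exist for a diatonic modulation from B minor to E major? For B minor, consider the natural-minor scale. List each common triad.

F#m, A

Triads in B minor (natural minor): B minor (i), C# diminished (ii°), D major (III), E minor (iv), F# minor (v), G major (VI), A major (VII).
Triads in E major: E major (I), F# minor (ii), G# minor (iii), A major (IV), B major (V), C# minor (vi), D# diminished (vii°).
Shared triads with their functions: F# minor (v in B minor, ii in E major); A major (VII in B minor, IV in E major).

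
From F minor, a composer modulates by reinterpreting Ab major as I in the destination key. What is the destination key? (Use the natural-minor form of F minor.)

The numeral I denotes a major triad on scale degree 1. With Ab on degree 1, the tonic of the new key is Ab.
Degree 1 carries a major triad in major keys, so the destination is Ab major.
Check: the diatonic triads of Ab major are Ab (I), Bbm (ii), Cm (iii), Db (IV), Eb (V), Fm (vi), Gdim (vii°) — Ab major is indeed I.

Ab major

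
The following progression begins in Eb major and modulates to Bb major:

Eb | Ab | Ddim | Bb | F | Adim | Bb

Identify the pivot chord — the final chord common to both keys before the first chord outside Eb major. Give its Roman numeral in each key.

Chords diatonic to Eb major: Eb, Fm, Gm, Ab, Bb, Cm, Ddim.
Reading the progression, the first chord not in that set is F, so the modulation leaves Eb major there.
The chord immediately before F is Bb, which is diatonic to both keys: V in Eb major and I in Bb major.

Bb — V in Eb major, I in Bb major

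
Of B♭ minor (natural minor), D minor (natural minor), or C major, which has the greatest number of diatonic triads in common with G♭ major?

Triads of G♭ major: G♭ major (I), A♭ minor (ii), B♭ minor (iii), C♭ major (IV), D♭ major (V), E♭ minor (vi), F diminished (vii°).
B♭ minor (natural minor) shares 4: G♭, B♭m, D♭, E♭m.
D minor (natural minor) shares 0: none.
C major shares 0: none.
The most common triads (4) are shared with B♭ minor.

B♭ minor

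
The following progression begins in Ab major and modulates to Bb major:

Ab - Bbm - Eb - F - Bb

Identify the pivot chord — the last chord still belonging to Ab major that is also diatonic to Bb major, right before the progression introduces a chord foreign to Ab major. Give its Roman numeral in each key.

Chords diatonic to Ab major: Ab, Bbm, Cm, Db, Eb, Fm, Gdim.
Reading the progression, the first chord not in that set is F, so the modulation leaves Ab major there.
The chord immediately before F is Eb, which is diatonic to both keys: V in Ab major and IV in Bb major.

Eb — V in Ab major, IV in Bb major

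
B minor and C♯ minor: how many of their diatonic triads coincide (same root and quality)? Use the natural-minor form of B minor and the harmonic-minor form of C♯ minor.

Diatonic triads of B minor (natural minor): B minor (i), C♯ diminished (ii°), D major (III), E minor (iv), F♯ minor (v), G major (VI), A major (VII).
Diatonic triads of C♯ minor (harmonic minor): C♯ minor (i), D♯ diminished (ii°), E augmented (III+), F♯ minor (iv), G♯ major (V), A major (VI), B♯ diminished (vii°).
Matching root and quality in both lists: F♯ minor, A major.
That gives 2 common triads.

2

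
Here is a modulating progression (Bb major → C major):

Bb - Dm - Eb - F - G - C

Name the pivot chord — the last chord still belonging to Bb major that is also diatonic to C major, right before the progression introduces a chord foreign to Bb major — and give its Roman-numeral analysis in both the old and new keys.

Chords diatonic to Bb major: Bb, Cm, Dm, Eb, F, Gm, Adim.
Reading the progression, the first chord not in that set is G, so the modulation leaves Bb major there.
The chord immediately before G is F, which is diatonic to both keys: V in Bb major and IV in C major.

F — V in Bb major, IV in C major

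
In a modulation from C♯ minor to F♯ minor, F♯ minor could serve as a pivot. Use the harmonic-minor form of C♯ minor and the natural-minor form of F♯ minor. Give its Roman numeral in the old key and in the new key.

The scale of C♯ minor (harmonic minor) is C♯ D♯ E F♯ G♯ A B♯; F♯ is degree 4, and the triad built there (F♯-A-C♯) is minor, so it is iv.
The scale of F♯ minor (natural minor) is F♯ G♯ A B C♯ D E; F♯ is degree 1, and the triad built there (F♯-A-C♯) is minor, so it is i.

iv in C♯ minor; i in F♯ minor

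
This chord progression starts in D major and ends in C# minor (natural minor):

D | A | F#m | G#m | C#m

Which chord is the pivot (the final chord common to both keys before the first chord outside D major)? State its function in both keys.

F#m — iii in D major, iv in C# minor

Chords diatonic to D major: D, Em, F#m, G, A, Bm, C#dim.
Reading the progression, the first chord not in that set is G#m, so the modulation leaves D major there.
The chord immediately before G#m is F#m, which is diatonic to both keys: iii in D major and iv in C# minor.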